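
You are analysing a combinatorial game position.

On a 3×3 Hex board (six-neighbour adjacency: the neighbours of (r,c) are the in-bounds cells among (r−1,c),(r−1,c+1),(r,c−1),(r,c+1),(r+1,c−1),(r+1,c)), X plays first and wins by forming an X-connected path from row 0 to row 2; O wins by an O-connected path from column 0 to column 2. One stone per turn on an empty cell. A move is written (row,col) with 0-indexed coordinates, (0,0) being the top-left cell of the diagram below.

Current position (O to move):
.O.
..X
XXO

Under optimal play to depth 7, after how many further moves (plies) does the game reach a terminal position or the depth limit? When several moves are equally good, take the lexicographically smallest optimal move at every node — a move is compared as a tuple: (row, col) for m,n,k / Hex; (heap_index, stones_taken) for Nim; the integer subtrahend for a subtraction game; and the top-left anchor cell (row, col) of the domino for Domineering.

[.O./..X/XXO] O move#1: (0,0):-1/OO./..X/XXO, (0,2):+1/.OO/..X/XXO*, (1,0):-1/.O./O.X/XXO, (1,1):-1/.O./.OX/XXO
[.OO/..X/XXO] X move#2: (0,0):-1/XOO/..X/XXO*, (1,0):-1/.OO/X.X/XXO, (1,1):-1/.OO/.XX/XXO
[XOO/..X/XXO] O move#3: (1,0):+1/XOO/O.X/XXO*, (1,1):-1/XOO/.OX/XXO
[XOO/O.X/XXO] end (terminal -1, X#4); searched .O./..X/XXO to 7

PV length from [.O./..X/XXO]: 3 plies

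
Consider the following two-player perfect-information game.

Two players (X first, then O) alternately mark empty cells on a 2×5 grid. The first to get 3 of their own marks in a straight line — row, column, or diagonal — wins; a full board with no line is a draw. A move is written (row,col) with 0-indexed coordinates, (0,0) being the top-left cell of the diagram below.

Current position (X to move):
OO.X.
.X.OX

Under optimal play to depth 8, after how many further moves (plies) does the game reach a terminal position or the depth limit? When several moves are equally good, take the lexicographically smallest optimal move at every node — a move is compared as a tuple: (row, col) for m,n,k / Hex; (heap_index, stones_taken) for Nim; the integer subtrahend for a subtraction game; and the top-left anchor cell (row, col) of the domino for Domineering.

p1 X@[OO.X./.X.OX]: (0,2)[OOXX./.X.OX]+0* (0,4)[OO.XX/.X.OX]-1 (1,0)[OO.X./XX.OX]-1 (1,2)[OO.X./.XXOX]-1
p2 O@[OOXX./.X.OX]: (0,4)[OOXXO/.X.OX]+0* (1,0)[OOXX./OX.OX]-1 (1,2)[OOXX./.XOOX]-1
p3 X@[OOXXO/.X.OX]: (1,0)[OOXXO/XX.OX]+0* (1,2)[OOXXO/.XXOX]+0
p4 O@[OOXXO/XX.OX]: (1,2)[OOXXO/XXOOX]+0*
p5 X@[OOXXO/XXOOX] terminal +0; root [OO.X./.X.OX] d8

PV length from [OO.X./.X.OX]: 4 plies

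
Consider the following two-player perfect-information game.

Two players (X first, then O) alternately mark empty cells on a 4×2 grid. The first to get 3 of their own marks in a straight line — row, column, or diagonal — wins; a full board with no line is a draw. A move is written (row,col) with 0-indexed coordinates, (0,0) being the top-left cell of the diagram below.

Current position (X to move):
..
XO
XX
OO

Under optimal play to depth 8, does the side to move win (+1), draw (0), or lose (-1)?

p1 X@[../XO/XX/OO]: (0,0)[X./XO/XX/OO]+1* (0,1)[.X/XO/XX/OO]+0
p2 O@[X./XO/XX/OO] terminal -1; root [../XO/XX/OO] d8

value(../XO/XX/OO, X) = +1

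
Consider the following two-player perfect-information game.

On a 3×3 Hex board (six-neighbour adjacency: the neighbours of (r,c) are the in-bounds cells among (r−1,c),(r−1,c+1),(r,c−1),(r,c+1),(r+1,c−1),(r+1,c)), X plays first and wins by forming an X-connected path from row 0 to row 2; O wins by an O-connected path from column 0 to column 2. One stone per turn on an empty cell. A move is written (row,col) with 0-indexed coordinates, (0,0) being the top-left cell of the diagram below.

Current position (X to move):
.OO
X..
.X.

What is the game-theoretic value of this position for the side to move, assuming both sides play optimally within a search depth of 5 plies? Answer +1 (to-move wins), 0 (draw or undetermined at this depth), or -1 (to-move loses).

value(.OO/X../.X., X) = +1

p1 X@[.OO/X../.X.]: (0,0)[XOO/X../.X.]+1* (1,1)[.OO/XX./.X.]-1 (1,2)[.OO/X.X/.X.]-1 (2,0)[.OO/X../XX.]-1 (2,2)[.OO/X../.XX]-1
p2 O@[XOO/X../.X.]: (1,1)[XOO/XO./.X.]-1* (1,2)[XOO/X.O/.X.]-1 (2,0)[XOO/X../OX.]-1 (2,2)[XOO/X../.XO]-1
p3 X@[XOO/XO./.X.]: (1,2)[XOO/XOX/.X.]-1 (2,0)[XOO/XO./XX.]+1* (2,2)[XOO/XO./.XX]-1
p4 O@[XOO/XO./XX.] terminal -1; root [.OO/X../.X.] d5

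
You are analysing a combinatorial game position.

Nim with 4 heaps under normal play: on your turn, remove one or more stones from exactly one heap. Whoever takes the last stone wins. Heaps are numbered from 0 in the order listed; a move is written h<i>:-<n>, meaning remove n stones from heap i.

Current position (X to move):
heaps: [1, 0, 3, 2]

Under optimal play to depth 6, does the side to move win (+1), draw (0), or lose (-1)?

value((1,0,3,2), X) = -1

[(1,0,3,2)] X move#1: h0:-1:-1/(0,0,3,2)*, h2:-1:-1/(1,0,2,2), h2:-2:-1/(1,0,1,2), h2:-3:-1/(1,0,0,2), h3:-1:-1/(1,0,3,1), h3:-2:-1/(1,0,3,0)
[(0,0,3,2)] O move#2: h2:-1:+1/(0,0,2,2)*, h2:-2:-1/(0,0,1,2), h2:-3:-1/(0,0,0,2), h3:-1:-1/(0,0,3,1), h3:-2:-1/(0,0,3,0)
[(0,0,2,2)] X move#3: h2:-1:-1/(0,0,1,2)*, h2:-2:-1/(0,0,0,2), h3:-1:-1/(0,0,2,1), h3:-2:-1/(0,0,2,0)
[(0,0,1,2)] O move#4: h2:-1:-1/(0,0,0,2), h3:-1:+1/(0,0,1,1)*, h3:-2:-1/(0,0,1,0)
[(0,0,1,1)] X move#5: h2:-1:-1/(0,0,0,1)*, h3:-1:-1/(0,0,1,0)
[(0,0,0,1)] O move#6: h3:-1:+1/(0,0,0,0)*
[(0,0,0,0)] end (terminal -1, X#7); searched (1,0,3,2) to 6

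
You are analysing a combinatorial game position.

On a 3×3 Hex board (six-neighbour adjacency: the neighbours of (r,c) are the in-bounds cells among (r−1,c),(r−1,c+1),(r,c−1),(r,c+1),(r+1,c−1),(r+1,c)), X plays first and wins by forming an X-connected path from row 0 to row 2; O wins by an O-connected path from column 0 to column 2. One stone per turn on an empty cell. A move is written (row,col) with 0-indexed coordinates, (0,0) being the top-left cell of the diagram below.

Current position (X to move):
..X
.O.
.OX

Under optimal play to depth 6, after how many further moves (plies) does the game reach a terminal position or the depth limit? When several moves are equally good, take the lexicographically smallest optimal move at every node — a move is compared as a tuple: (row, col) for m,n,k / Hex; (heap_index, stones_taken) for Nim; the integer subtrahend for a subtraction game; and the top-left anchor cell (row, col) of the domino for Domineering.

ply 1, X at ..X/.O./.OX | (0,0)=-1→X.X/.O./.OX; (0,1)=-1→.XX/.O./.OX; (1,0)=+1→..X/XO./.OX*; (1,2)=+1→..X/.OX/.OX; (2,0)=+1→..X/.O./XOX
ply 2, O at ..X/XO./.OX | (0,0)=-1→O.X/XO./.OX*; (0,1)=-1→.OX/XO./.OX; (1,2)=-1→..X/XOO/.OX; (2,0)=-1→..X/XO./OOX
ply 3, X at O.X/XO./.OX | (0,1)=+1→OXX/XO./.OX*; (1,2)=+1→O.X/XOX/.OX; (2,0)=+1→O.X/XO./XOX
ply 4, O at OXX/XO./.OX | (1,2)=-1→OXX/XOO/.OX*; (2,0)=-1→OXX/XO./OOX
ply 5, X at OXX/XOO/.OX | (2,0)=+1→OXX/XOO/XOX*
ply 6: OXX/XOO/XOX is terminal -1 (O); from ..X/.O./.OX depth 6

PV length from [..X/.O./.OX]: 5 plies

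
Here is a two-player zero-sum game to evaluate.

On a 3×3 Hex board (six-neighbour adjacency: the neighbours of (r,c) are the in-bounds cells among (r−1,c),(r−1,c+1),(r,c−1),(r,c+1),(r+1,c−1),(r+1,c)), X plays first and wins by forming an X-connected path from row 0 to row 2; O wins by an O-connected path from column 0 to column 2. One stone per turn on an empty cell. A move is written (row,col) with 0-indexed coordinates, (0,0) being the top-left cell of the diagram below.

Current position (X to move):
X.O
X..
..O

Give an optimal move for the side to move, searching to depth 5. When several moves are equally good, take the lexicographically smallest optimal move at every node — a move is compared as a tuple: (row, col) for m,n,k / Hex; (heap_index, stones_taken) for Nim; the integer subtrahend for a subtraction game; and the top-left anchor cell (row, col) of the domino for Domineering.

ply 1, X at X.O/X../..O | (0,1)=-1→XXO/X../..O; (1,1)=+1→X.O/XX./..O*; (1,2)=-1→X.O/X.X/..O; (2,0)=+1→X.O/X../X.O; (2,1)=+1→X.O/X../.XO
ply 2, O at X.O/XX./..O | (0,1)=-1→XOO/XX./..O*; (1,2)=-1→X.O/XXO/..O; (2,0)=-1→X.O/XX./O.O; (2,1)=-1→X.O/XX./.OO
ply 3, X at XOO/XX./..O | (1,2)=+1→XOO/XXX/..O*; (2,0)=+1→XOO/XX./X.O; (2,1)=+1→XOO/XX./.XO
ply 4, O at XOO/XXX/..O | (2,0)=-1→XOO/XXX/O.O*; (2,1)=-1→XOO/XXX/.OO
ply 5, X at XOO/XXX/O.O | (2,1)=+1→XOO/XXX/OXO*
ply 6: XOO/XXX/OXO is terminal -1 (O); from X.O/X../..O depth 5

X's best at [X.O/X../..O]: (1,1)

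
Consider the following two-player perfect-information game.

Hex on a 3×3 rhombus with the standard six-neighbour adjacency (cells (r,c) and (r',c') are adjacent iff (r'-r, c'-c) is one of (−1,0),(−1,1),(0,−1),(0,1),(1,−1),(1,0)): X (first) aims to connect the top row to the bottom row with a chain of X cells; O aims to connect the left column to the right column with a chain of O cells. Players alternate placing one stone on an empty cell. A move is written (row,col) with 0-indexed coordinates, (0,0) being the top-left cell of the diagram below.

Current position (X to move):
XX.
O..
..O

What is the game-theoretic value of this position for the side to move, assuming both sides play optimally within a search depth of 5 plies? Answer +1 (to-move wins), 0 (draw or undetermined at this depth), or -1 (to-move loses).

value(XX./O../..O, X) = +1

[XX./O../..O] X move#1: (0,2):-1/XXX/O../..O, (1,1):+1/XX./OX./..O*, (1,2):-1/XX./O.X/..O, (2,0):-1/XX./O../X.O, (2,1):-1/XX./O../.XO
[XX./OX./..O] O move#2: (0,2):-1/XXO/OX./..O*, (1,2):-1/XX./OXO/..O, (2,0):-1/XX./OX./O.O, (2,1):-1/XX./OX./.OO
[XXO/OX./..O] X move#3: (1,2):+1/XXO/OXX/..O*, (2,0):+1/XXO/OX./X.O, (2,1):+1/XXO/OX./.XO
[XXO/OXX/..O] O move#4: (2,0):-1/XXO/OXX/O.O*, (2,1):-1/XXO/OXX/.OO
[XXO/OXX/O.O] X move#5: (2,1):+1/XXO/OXX/OXO*
[XXO/OXX/OXO] end (terminal -1, O#6); searched XX./O../..O to 5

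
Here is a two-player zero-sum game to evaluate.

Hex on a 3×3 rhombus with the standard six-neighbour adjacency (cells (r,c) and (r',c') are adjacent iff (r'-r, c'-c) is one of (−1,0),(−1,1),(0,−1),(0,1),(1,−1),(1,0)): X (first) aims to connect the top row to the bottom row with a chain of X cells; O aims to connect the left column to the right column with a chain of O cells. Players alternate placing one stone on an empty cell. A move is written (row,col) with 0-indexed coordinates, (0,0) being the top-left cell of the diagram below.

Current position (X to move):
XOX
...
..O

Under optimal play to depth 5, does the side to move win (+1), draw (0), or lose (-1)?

value(XOX/.../..O, X) = +1

p1 X@[XOX/.../..O]: (1,0)[XOX/X../..O]+1* (1,1)[XOX/.X./..O]+1 (1,2)[XOX/..X/..O]+1 (2,0)[XOX/.../X.O]+1 (2,1)[XOX/.../.XO]+1
p2 O@[XOX/X../..O]: (1,1)[XOX/XO./..O]-1* (1,2)[XOX/X.O/..O]-1 (2,0)[XOX/X../O.O]-1 (2,1)[XOX/X../.OO]-1
p3 X@[XOX/XO./..O]: (1,2)[XOX/XOX/..O]+1* (2,0)[XOX/XO./X.O]+1 (2,1)[XOX/XO./.XO]+1
p4 O@[XOX/XOX/..O]: (2,0)[XOX/XOX/O.O]-1* (2,1)[XOX/XOX/.OO]-1
p5 X@[XOX/XOX/O.O]: (2,1)[XOX/XOX/OXO]+1*
p6 O@[XOX/XOX/OXO] terminal -1; root [XOX/.../..O] d5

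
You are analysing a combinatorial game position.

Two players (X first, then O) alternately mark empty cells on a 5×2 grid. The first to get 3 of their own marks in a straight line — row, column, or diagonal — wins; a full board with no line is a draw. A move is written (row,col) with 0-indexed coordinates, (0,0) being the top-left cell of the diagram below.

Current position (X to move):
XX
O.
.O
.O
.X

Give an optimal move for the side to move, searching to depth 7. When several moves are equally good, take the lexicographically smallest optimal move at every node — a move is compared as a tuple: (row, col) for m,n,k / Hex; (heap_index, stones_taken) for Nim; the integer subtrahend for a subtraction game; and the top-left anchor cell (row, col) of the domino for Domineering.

X's best at [XX/O./.O/.O/.X]: (1,1)

p1 X@[XX/O./.O/.O/.X]: (1,1)[XX/OX/.O/.O/.X]+0* (2,0)[XX/O./XO/.O/.X]-1 (3,0)[XX/O./.O/XO/.X]-1 (4,0)[XX/O./.O/.O/XX]-1
p2 O@[XX/OX/.O/.O/.X]: (2,0)[XX/OX/OO/.O/.X]+0* (3,0)[XX/OX/.O/OO/.X]+0 (4,0)[XX/OX/.O/.O/OX]+0
p3 X@[XX/OX/OO/.O/.X]: (3,0)[XX/OX/OO/XO/.X]+0* (4,0)[XX/OX/OO/.O/XX]-1
p4 O@[XX/OX/OO/XO/.X]: (4,0)[XX/OX/OO/XO/OX]+0*
p5 X@[XX/OX/OO/XO/OX] terminal +0; root [XX/O./.O/.O/.X] d7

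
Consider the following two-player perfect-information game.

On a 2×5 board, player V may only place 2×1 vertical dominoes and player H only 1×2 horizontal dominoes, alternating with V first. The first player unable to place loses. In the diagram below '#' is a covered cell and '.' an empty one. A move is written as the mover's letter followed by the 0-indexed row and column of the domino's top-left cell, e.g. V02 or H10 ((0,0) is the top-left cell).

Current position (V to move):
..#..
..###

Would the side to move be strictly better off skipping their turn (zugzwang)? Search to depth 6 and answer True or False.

[..#../..###] V move#1: V00:+1/#.#../#.###*, V01:+1/.##../.####
[#.#../#.###] H move#2: H03:-1/#.###/#.###*
[#.###/#.###] V move#3: V01:+1/#####/#####*
[#####/#####] end (terminal -1, H#4); searched ..#../..### to 6
suppose V passes — search the same position with H to move:
pass> [..#../..###] H move#1: H00:+1/###../..###*, H03:-1/..###/..###, H10:+1/..#../#####
pass> [###../..###] end (terminal -1, V#2); searched ..#../..### to 6
for V: play +1, pass -1

zugzwang(..#../..###, V) = False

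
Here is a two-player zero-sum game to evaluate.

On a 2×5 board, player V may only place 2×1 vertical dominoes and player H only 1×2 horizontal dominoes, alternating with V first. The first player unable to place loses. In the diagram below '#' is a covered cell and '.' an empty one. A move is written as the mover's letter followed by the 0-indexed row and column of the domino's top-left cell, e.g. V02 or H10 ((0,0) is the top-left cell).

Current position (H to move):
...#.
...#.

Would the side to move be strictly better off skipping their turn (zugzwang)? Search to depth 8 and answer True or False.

zugzwang(...#./...#., H) = False

ply 1, H at ...#./...#. | H00=-1→##.#./...#.*; H01=-1→.###./...#.; H10=-1→...#./##.#.; H11=-1→...#./.###.
ply 2, V at ##.#./...#. | V02=+1→####./..##.*; V04=-1→##.##/...##
ply 3, H at ####./..##. | H10=-1→####./####.*
ply 4, V at ####./####. | V04=+1→#####/#####*
ply 5: #####/##### is terminal -1 (H); from ...#./...#. depth 8
suppose H passes — search the same position with V to move:
pass> ply 1, V at ...#./...#. | V00=-1→#..#./#..#.; V01=+1→.#.#./.#.#.*; V02=-1→..##./..##.; V04=-1→...##/...##
pass> ply 2: .#.#./.#.#. is terminal -1 (H); from ...#./...#. depth 8
for H: play -1, pass -1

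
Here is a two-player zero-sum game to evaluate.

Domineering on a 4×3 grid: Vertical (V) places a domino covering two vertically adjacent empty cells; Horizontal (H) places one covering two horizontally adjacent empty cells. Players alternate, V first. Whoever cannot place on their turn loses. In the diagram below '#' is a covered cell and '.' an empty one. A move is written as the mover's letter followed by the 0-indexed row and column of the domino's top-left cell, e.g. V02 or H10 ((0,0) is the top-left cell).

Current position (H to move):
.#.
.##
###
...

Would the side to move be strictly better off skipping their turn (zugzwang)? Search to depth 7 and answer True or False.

p1 H@[.#./.##/###/...]: H30[.#./.##/###/##.]-1* H31[.#./.##/###/.##]-1
p2 V@[.#./.##/###/##.]: V00[##./###/###/##.]+1*
p3 H@[##./###/###/##.] terminal -1; root [.#./.##/###/...] d7
pass branch (V moves first from the same position):
  | p1 V@[.#./.##/###/...]: V00[##./###/###/...]-1*
  | p2 H@[##./###/###/...]: H30[##./###/###/##.]+1* H31[##./###/###/.##]+1
  | p3 V@[##./###/###/##.] terminal -1; root [.#./.##/###/...] d7
H moving scores -1; H passing scores +1

zugzwang(.#./.##/###/..., H) = True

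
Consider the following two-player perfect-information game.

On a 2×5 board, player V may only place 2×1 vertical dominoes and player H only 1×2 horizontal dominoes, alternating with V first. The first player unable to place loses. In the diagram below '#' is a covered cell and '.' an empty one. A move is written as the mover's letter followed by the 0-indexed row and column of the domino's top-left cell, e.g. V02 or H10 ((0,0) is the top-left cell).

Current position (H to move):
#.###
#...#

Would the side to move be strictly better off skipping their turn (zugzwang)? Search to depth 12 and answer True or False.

[#.###/#...#] H move#1: H11:+1/#.###/###.#*, H12:-1/#.###/#.###
[#.###/###.#] end (terminal -1, V#2); searched #.###/#...# to 12
suppose H passes — search the same position with V to move:
pass> [#.###/#...#] V move#1: V01:-1/#####/##..#*
pass> [#####/##..#] H move#2: H12:+1/#####/#####*
pass> [#####/#####] end (terminal -1, V#3); searched #.###/#...# to 12
for H: play +1, pass +1

zugzwang(#.###/#...#, H) = False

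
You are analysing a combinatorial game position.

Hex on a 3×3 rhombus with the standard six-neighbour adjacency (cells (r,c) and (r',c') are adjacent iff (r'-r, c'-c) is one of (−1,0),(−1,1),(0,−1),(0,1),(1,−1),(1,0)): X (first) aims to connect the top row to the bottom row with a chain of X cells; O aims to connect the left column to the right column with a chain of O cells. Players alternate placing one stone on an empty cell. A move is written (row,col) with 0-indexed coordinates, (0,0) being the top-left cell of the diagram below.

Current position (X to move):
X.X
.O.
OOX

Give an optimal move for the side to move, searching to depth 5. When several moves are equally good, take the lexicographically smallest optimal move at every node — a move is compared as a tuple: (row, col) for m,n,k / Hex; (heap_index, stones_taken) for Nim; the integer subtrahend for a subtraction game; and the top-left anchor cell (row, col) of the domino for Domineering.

X's best at [X.X/.O./OOX]: (1,2)

p1 X@[X.X/.O./OOX]: (0,1)[XXX/.O./OOX]-1 (1,0)[X.X/XO./OOX]-1 (1,2)[X.X/.OX/OOX]+1*
p2 O@[X.X/.OX/OOX] terminal -1; root [X.X/.O./OOX] d5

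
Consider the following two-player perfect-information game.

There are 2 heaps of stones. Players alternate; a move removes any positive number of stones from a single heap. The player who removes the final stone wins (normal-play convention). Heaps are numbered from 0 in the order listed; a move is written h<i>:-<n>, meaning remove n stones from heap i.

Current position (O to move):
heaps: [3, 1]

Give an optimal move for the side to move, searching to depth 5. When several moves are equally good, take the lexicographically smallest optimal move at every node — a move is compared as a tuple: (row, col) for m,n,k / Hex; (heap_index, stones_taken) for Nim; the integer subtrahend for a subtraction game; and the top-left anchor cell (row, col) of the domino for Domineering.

O's best at [(3,1)]: h0:-2

p1 O@[(3,1)]: h0:-1[(2,1)]-1 h0:-2[(1,1)]+1* h0:-3[(0,1)]-1 h1:-1[(3,0)]-1
p2 X@[(1,1)]: h0:-1[(0,1)]-1* h1:-1[(1,0)]-1
p3 O@[(0,1)]: h1:-1[(0,0)]+1*
p4 X@[(0,0)] terminal -1; root [(3,1)] d5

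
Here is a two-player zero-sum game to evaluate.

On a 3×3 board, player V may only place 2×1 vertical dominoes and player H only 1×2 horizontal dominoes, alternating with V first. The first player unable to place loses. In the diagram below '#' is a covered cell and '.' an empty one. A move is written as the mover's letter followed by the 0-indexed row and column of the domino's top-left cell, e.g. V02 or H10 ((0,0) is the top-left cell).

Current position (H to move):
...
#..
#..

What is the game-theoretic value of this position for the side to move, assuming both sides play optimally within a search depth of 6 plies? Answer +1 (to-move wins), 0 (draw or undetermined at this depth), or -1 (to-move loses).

value(.../#../#.., H) = +1

[.../#../#..] H move#1: H00:-1/##./#../#.., H01:-1/.##/#../#.., H11:+1/.../###/#..*, H21:-1/.../#../###
[.../###/#..] end (terminal -1, V#2); searched .../#../#.. to 6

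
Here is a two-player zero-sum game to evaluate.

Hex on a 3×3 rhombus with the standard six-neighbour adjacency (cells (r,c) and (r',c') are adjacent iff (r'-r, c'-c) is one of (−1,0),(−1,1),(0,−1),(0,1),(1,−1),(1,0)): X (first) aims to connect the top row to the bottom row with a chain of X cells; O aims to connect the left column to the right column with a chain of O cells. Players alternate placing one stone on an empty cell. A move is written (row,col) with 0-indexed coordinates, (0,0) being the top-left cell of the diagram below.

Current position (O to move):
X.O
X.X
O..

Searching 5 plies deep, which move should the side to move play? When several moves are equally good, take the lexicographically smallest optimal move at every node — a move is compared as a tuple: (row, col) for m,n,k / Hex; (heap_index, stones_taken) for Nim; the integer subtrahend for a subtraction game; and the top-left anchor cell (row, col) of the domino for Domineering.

p1 O@[X.O/X.X/O..]: (0,1)[XOO/X.X/O..]-1 (1,1)[X.O/XOX/O..]+1* (2,1)[X.O/X.X/OO.]+1 (2,2)[X.O/X.X/O.O]+1
p2 X@[X.O/XOX/O..] terminal -1; root [X.O/X.X/O..] d5

O's best at [X.O/X.X/O..]: (1,1)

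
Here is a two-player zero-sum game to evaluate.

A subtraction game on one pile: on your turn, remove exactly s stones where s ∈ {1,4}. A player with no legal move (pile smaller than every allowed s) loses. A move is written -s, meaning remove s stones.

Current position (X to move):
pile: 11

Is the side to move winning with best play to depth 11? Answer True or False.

p1 X@[11]: -1[10]+1* -4[7]+1
p2 O@[10]: -1[9]-1* -4[6]-1
p3 X@[9]: -1[8]-1 -4[5]+1*
p4 O@[5]: -1[4]-1* -4[1]-1
p5 X@[4]: -1[3]-1 -4[0]+1*
p6 O@[0] terminal -1; root [11] d11

X winning at [11]: True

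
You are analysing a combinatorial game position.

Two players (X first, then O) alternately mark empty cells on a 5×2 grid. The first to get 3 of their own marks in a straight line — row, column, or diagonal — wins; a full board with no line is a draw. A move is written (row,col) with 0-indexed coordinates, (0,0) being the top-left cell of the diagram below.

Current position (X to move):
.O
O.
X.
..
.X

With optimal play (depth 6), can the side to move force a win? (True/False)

X winning at [.O/O./X./../.X]: False

[.O/O./X./../.X] X move#1: (0,0):+0/XO/O./X./../.X*, (1,1):+0/.O/OX/X./../.X, (2,1):+0/.O/O./XX/../.X, (3,0):+0/.O/O./X./X./.X, (3,1):+0/.O/O./X./.X/.X, (4,0):+0/.O/O./X./../XX
[XO/O./X./../.X] O move#2: (1,1):+0/XO/OO/X./../.X*, (2,1):+0/XO/O./XO/../.X, (3,0):+0/XO/O./X./O./.X, (3,1):+0/XO/O./X./.O/.X, (4,0):+0/XO/O./X./../OX
[XO/OO/X./../.X] X move#3: (2,1):+0/XO/OO/XX/../.X*, (3,0):-1/XO/OO/X./X./.X, (3,1):-1/XO/OO/X./.X/.X, (4,0):-1/XO/OO/X./../XX
[XO/OO/XX/../.X] O move#4: (3,0):-1/XO/OO/XX/O./.X, (3,1):+0/XO/OO/XX/.O/.X*, (4,0):-1/XO/OO/XX/../OX
[XO/OO/XX/.O/.X] X move#5: (3,0):+0/XO/OO/XX/XO/.X*, (4,0):+0/XO/OO/XX/.O/XX
[XO/OO/XX/XO/.X] O move#6: (4,0):+0/XO/OO/XX/XO/OX*
[XO/OO/XX/XO/OX] end (terminal +0, X#7); searched .O/O./X./../.X to 6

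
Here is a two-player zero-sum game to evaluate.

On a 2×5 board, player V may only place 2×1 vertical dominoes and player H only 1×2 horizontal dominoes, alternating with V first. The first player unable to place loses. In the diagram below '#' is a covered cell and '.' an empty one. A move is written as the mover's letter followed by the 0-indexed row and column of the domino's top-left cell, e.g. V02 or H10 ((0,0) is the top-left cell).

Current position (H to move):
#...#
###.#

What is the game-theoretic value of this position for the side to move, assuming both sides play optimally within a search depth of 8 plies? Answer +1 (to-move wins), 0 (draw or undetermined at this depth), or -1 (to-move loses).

value(#...#/###.#, H) = +1

p1 H@[#...#/###.#]: H01[###.#/###.#]-1 H02[#.###/###.#]+1*
p2 V@[#.###/###.#] terminal -1; root [#...#/###.#] d8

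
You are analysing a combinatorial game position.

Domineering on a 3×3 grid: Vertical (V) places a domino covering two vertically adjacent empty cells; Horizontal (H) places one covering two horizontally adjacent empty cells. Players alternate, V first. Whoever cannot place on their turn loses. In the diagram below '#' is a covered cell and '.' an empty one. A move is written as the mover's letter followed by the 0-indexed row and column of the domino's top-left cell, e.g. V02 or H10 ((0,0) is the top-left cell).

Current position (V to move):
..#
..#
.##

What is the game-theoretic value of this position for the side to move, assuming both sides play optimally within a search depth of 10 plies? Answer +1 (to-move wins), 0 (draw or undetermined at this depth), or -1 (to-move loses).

p1 V@[..#/..#/.##]: V00[#.#/#.#/.##]+1* V01[.##/.##/.##]+1 V10[..#/#.#/###]-1
p2 H@[#.#/#.#/.##] terminal -1; root [..#/..#/.##] d10

value(..#/..#/.##, V) = +1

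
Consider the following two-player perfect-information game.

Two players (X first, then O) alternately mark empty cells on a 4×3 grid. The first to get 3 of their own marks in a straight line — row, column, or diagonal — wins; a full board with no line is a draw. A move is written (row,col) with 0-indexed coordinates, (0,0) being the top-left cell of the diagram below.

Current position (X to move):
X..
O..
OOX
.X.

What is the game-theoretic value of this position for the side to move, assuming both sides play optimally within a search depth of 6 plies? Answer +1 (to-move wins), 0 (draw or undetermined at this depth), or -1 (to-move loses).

[X../O../OOX/.X.] X move#1: (0,1):-1/XX./O../OOX/.X., (0,2):-1/X.X/O../OOX/.X., (1,1):+1/X../OX./OOX/.X.*, (1,2):-1/X../O.X/OOX/.X., (3,0):-1/X../O../OOX/XX., (3,2):-1/X../O../OOX/.XX
[X../OX./OOX/.X.] end (terminal -1, O#2); searched X../O../OOX/.X. to 6

value(X../O../OOX/.X., X) = +1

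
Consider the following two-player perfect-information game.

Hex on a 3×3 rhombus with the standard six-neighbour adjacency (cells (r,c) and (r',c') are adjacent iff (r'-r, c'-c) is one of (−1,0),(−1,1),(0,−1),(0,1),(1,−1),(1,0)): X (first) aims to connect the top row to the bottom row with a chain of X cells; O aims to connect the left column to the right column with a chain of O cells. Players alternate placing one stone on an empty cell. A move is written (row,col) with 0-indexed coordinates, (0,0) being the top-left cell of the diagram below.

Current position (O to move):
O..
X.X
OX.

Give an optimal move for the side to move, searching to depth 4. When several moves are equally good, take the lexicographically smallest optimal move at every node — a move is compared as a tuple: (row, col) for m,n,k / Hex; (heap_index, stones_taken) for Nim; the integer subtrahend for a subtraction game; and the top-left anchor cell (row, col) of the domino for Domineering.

O's best at [O../X.X/OX.]: (0,2)

ply 1, O at O../X.X/OX. | (0,1)=-1→OO./X.X/OX.; (0,2)=+1→O.O/X.X/OX.*; (1,1)=-1→O../XOX/OX.; (2,2)=-1→O../X.X/OXO
ply 2, X at O.O/X.X/OX. | (0,1)=-1→OXO/X.X/OX.*; (1,1)=-1→O.O/XXX/OX.; (2,2)=-1→O.O/X.X/OXX
ply 3, O at OXO/X.X/OX. | (1,1)=+1→OXO/XOX/OX.*; (2,2)=-1→OXO/X.X/OXO
ply 4: OXO/XOX/OX. is terminal -1 (X); from O../X.X/OX. depth 4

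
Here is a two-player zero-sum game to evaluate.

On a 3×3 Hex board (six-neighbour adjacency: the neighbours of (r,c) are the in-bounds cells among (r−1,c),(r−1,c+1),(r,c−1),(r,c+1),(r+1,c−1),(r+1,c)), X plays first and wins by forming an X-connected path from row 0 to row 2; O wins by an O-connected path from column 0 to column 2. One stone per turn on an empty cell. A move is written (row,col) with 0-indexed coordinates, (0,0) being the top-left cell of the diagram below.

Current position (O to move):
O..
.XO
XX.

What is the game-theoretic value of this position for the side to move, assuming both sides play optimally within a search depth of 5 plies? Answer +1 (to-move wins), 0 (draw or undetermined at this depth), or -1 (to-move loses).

value(O../.XO/XX., O) = -1

ply 1, O at O../.XO/XX. | (0,1)=-1→OO./.XO/XX.*; (0,2)=-1→O.O/.XO/XX.; (1,0)=-1→O../OXO/XX.; (2,2)=-1→O../.XO/XXO
ply 2, X at OO./.XO/XX. | (0,2)=+1→OOX/.XO/XX.*; (1,0)=-1→OO./XXO/XX.; (2,2)=-1→OO./.XO/XXX
ply 3: OOX/.XO/XX. is terminal -1 (O); from O../.XO/XX. depth 5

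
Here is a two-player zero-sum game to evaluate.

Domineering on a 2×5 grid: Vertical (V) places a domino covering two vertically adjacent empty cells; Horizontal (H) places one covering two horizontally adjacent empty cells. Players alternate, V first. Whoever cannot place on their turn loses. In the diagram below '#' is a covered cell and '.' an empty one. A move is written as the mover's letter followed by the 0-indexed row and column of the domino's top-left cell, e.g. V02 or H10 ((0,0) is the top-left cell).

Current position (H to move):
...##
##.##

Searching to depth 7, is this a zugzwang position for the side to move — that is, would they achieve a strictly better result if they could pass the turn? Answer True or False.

zugzwang(...##/##.##, H) = False

p1 H@[...##/##.##]: H00[##.##/##.##]-1 H01[.####/##.##]+1*
p2 V@[.####/##.##] terminal -1; root [...##/##.##] d7
suppose H passes — search the same position with V to move:
pass> p1 V@[...##/##.##]: V02[..###/#####]-1*
pass> p2 H@[..###/#####]: H00[#####/#####]+1*
pass> p3 V@[#####/#####] terminal -1; root [...##/##.##] d7
for H: play +1, pass +1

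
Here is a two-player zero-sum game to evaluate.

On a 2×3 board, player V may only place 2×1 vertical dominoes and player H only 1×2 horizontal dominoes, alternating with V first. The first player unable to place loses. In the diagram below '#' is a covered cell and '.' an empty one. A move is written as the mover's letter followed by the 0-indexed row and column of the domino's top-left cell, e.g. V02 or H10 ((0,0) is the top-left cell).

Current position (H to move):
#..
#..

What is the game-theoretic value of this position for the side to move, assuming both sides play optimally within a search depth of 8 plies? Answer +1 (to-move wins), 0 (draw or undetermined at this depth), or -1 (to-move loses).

[#../#..] H move#1: H01:+1/###/#..*, H11:+1/#../###
[###/#..] end (terminal -1, V#2); searched #../#.. to 8

value(#../#.., H) = +1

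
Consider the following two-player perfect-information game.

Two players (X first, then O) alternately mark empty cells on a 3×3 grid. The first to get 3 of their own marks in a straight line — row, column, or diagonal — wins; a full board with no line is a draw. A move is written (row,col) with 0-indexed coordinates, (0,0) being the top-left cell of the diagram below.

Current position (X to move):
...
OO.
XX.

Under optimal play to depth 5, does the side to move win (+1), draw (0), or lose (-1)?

value(.../OO./XX., X) = +1

[.../OO./XX.] X move#1: (0,0):-1/X../OO./XX., (0,1):-1/.X./OO./XX., (0,2):-1/..X/OO./XX., (1,2):+0/.../OOX/XX., (2,2):+1/.../OO./XXX*
[.../OO./XXX] end (terminal -1, O#2); searched .../OO./XX. to 5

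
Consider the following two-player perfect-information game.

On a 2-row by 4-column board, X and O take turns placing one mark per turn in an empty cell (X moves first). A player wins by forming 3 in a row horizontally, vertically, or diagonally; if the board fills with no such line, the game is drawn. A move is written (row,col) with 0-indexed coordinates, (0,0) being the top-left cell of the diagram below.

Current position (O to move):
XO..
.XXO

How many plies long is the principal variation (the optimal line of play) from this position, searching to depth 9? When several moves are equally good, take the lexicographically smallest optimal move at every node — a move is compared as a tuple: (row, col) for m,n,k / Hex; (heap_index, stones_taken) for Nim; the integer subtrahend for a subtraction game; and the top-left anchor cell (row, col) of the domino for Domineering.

ply 1, O at XO../.XXO | (0,2)=-1→XOO./.XXO; (0,3)=-1→XO.O/.XXO; (1,0)=+0→XO../OXXO*
ply 2, X at XO../OXXO | (0,2)=+0→XOX./OXXO*; (0,3)=+0→XO.X/OXXO
ply 3, O at XOX./OXXO | (0,3)=+0→XOXO/OXXO*
ply 4: XOXO/OXXO is terminal +0 (X); from XO../.XXO depth 9

PV length from [XO../.XXO]: 3 plies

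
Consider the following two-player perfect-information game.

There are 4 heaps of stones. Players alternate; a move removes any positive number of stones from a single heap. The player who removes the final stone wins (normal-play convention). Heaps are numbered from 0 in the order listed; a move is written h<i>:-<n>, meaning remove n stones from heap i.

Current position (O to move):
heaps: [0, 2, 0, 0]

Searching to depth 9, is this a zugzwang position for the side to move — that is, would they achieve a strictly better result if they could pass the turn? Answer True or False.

[(0,2,0,0)] O move#1: h1:-1:-1/(0,1,0,0), h1:-2:+1/(0,0,0,0)*
[(0,0,0,0)] end (terminal -1, X#2); searched (0,2,0,0) to 9
suppose O passes — search the same position with X to move:
pass> [(0,2,0,0)] X move#1: h1:-1:-1/(0,1,0,0), h1:-2:+1/(0,0,0,0)*
pass> [(0,0,0,0)] end (terminal -1, O#2); searched (0,2,0,0) to 9
for O: play +1, pass -1

zugzwang((0,2,0,0), O) = False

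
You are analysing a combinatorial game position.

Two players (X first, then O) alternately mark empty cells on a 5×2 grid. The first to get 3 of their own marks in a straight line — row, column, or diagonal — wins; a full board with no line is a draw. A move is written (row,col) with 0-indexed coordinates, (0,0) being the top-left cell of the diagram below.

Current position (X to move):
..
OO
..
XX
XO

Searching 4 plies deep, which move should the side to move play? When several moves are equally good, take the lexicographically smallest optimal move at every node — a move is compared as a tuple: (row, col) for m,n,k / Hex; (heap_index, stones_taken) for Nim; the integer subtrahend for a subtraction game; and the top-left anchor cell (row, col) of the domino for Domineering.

X's best at [../OO/../XX/XO]: (2,0)

ply 1, X at ../OO/../XX/XO | (0,0)=+0→X./OO/../XX/XO; (0,1)=+0→.X/OO/../XX/XO; (2,0)=+1→../OO/X./XX/XO*; (2,1)=+0→../OO/.X/XX/XO
ply 2: ../OO/X./XX/XO is terminal -1 (O); from ../OO/../XX/XO depth 4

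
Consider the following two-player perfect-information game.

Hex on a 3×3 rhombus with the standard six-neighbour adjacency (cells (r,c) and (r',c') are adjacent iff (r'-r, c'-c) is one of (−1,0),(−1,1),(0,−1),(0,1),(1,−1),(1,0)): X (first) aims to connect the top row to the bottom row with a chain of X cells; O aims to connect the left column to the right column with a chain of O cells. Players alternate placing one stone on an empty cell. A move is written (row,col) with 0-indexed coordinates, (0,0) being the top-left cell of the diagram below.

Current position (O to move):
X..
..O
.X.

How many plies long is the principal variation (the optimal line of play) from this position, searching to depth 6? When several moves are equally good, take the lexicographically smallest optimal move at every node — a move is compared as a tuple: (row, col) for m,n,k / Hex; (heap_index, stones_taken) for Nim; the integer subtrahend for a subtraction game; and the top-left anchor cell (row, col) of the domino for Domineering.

PV length from [X../..O/.X.]: 5 plies

[X../..O/.X.] O move#1: (0,1):-1/XO./..O/.X., (0,2):-1/X.O/..O/.X., (1,0):-1/X../O.O/.X., (1,1):+1/X../.OO/.X.*, (2,0):-1/X../..O/OX., (2,2):-1/X../..O/.XO
[X../.OO/.X.] X move#2: (0,1):-1/XX./.OO/.X.*, (0,2):-1/X.X/.OO/.X., (1,0):-1/X../XOO/.X., (2,0):-1/X../.OO/XX., (2,2):-1/X../.OO/.XX
[XX./.OO/.X.] O move#3: (0,2):+1/XXO/.OO/.X.*, (1,0):+1/XX./OOO/.X., (2,0):+1/XX./.OO/OX., (2,2):+1/XX./.OO/.XO
[XXO/.OO/.X.] X move#4: (1,0):-1/XXO/XOO/.X.*, (2,0):-1/XXO/.OO/XX., (2,2):-1/XXO/.OO/.XX
[XXO/XOO/.X.] O move#5: (2,0):+1/XXO/XOO/OX.*, (2,2):-1/XXO/XOO/.XO
[XXO/XOO/OX.] end (terminal -1, X#6); searched X../..O/.X. to 6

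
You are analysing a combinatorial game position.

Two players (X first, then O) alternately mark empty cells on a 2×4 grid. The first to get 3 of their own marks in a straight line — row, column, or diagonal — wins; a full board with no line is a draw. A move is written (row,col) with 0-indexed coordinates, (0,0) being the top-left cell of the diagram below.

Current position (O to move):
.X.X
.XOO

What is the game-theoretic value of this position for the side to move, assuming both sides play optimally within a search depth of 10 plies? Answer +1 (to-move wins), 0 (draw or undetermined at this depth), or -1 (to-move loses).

p1 O@[.X.X/.XOO]: (0,0)[OX.X/.XOO]-1 (0,2)[.XOX/.XOO]+0* (1,0)[.X.X/OXOO]-1
p2 X@[.XOX/.XOO]: (0,0)[XXOX/.XOO]+0* (1,0)[.XOX/XXOO]+0
p3 O@[XXOX/.XOO]: (1,0)[XXOX/OXOO]+0*
p4 X@[XXOX/OXOO] terminal +0; root [.X.X/.XOO] d10

value(.X.X/.XOO, O) = 0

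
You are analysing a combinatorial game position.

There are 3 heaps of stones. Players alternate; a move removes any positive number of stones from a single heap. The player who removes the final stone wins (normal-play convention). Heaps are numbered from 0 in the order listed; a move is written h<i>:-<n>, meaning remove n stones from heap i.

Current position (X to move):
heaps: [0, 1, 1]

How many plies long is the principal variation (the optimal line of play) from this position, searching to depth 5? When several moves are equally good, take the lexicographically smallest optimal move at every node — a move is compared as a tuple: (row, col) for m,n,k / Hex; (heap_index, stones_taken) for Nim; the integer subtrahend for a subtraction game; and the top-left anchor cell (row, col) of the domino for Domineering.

PV length from [(0,1,1)]: 2 plies

p1 X@[(0,1,1)]: h1:-1[(0,0,1)]-1* h2:-1[(0,1,0)]-1
p2 O@[(0,0,1)]: h2:-1[(0,0,0)]+1*
p3 X@[(0,0,0)] terminal -1; root [(0,1,1)] d5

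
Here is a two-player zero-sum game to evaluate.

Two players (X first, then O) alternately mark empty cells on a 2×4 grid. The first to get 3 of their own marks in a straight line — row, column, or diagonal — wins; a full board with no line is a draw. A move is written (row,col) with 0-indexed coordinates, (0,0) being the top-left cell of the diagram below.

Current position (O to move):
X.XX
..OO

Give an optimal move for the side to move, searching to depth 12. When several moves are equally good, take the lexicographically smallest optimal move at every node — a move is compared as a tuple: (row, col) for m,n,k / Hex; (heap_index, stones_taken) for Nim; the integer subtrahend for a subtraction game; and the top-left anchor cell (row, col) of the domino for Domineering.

ply 1, O at X.XX/..OO | (0,1)=+0→XOXX/..OO; (1,0)=-1→X.XX/O.OO; (1,1)=+1→X.XX/.OOO*
ply 2: X.XX/.OOO is terminal -1 (X); from X.XX/..OO depth 12

O's best at [X.XX/..OO]: (1,1)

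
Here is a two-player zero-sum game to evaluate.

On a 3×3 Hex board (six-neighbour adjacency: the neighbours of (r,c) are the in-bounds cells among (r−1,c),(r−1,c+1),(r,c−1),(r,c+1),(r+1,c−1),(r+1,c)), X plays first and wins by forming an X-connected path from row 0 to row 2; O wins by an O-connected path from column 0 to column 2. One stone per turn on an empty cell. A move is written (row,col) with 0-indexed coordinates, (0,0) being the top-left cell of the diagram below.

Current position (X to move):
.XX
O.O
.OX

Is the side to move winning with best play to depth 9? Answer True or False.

p1 X@[.XX/O.O/.OX]: (0,0)[XXX/O.O/.OX]-1* (1,1)[.XX/OXO/.OX]-1 (2,0)[.XX/O.O/XOX]-1
p2 O@[XXX/O.O/.OX]: (1,1)[XXX/OOO/.OX]+1* (2,0)[XXX/O.O/OOX]+1
p3 X@[XXX/OOO/.OX] terminal -1; root [.XX/O.O/.OX] d9

X winning at [.XX/O.O/.OX]: False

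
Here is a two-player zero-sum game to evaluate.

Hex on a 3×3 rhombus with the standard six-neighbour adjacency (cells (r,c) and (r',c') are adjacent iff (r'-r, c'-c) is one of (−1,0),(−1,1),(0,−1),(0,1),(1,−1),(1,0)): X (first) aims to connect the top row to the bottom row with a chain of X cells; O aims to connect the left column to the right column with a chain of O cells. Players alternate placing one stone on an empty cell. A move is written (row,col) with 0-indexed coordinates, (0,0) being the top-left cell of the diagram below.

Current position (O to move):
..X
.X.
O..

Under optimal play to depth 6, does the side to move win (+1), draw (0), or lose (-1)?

ply 1, O at ..X/.X./O.. | (0,0)=-1→O.X/.X./O..; (0,1)=-1→.OX/.X./O..; (1,0)=-1→..X/OX./O..; (1,2)=-1→..X/.XO/O..; (2,1)=+1→..X/.X./OO.*; (2,2)=-1→..X/.X./O.O
ply 2, X at ..X/.X./OO. | (0,0)=-1→X.X/.X./OO.*; (0,1)=-1→.XX/.X./OO.; (1,0)=-1→..X/XX./OO.; (1,2)=-1→..X/.XX/OO.; (2,2)=-1→..X/.X./OOX
ply 3, O at X.X/.X./OO. | (0,1)=+1→XOX/.X./OO.*; (1,0)=+1→X.X/OX./OO.; (1,2)=+1→X.X/.XO/OO.; (2,2)=+1→X.X/.X./OOO
ply 4, X at XOX/.X./OO. | (1,0)=-1→XOX/XX./OO.*; (1,2)=-1→XOX/.XX/OO.; (2,2)=-1→XOX/.X./OOX
ply 5, O at XOX/XX./OO. | (1,2)=+1→XOX/XXO/OO.*; (2,2)=+1→XOX/XX./OOO
ply 6: XOX/XXO/OO. is terminal -1 (X); from ..X/.X./O.. depth 6

value(..X/.X./O.., O) = +1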